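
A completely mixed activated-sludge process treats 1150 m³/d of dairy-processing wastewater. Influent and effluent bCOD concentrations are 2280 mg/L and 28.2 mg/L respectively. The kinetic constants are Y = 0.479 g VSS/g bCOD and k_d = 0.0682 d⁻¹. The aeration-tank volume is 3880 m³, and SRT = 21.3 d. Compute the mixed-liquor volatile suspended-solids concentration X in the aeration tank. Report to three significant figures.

X ≈ 2780 mg/L

Solving the biomass balance for X: X = Y Q (S₀−S) θ_c / [V (1+k_d θ_c)] = 0.479 × 1150 × (2280 − 28.2) × 21.3 / [3880 × (1 + 0.0682 × 21.3)] = 2776 mg/L.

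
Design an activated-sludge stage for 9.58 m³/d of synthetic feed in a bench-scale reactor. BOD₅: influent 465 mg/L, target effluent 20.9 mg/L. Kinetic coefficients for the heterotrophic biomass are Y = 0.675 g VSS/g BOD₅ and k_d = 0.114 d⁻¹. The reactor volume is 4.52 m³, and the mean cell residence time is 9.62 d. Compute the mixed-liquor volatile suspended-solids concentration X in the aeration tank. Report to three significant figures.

Solving the biomass balance for X: X = Y Q (S₀−S) θ_c / [V (1+k_d θ_c)] = 0.675 × 9.58 × (465 − 20.9) × 9.62 / [4.52 × (1 + 0.114 × 9.62)] = 2915 mg/L.

X ≈ 2920 mg/L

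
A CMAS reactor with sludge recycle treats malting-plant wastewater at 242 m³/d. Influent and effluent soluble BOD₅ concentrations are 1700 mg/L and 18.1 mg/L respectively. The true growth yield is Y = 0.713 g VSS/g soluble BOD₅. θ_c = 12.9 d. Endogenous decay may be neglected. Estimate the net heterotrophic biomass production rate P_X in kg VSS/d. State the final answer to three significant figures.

P_X ≈ 290 kg VSS/d

With endogenous decay neglected, the observed yield equals the true yield: Y_obs = Y = 0.713 g VSS/g soluble BOD₅.
Q·(S₀ − S) = 242 × (1700 − 18.1) × 10⁻³ = 407.0 kg/d removed.
Net biomass production P_X = Y_obs × Q·(S₀ − S) = 0.7130 × 407.0 = 290.2 kg VSS/d.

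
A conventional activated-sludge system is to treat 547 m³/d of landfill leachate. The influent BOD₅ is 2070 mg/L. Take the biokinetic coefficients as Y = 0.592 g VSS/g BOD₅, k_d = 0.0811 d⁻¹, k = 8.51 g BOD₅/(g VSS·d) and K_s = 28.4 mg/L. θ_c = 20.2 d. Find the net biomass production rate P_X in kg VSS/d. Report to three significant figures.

P_X ≈ 254 kg VSS/d

From the Monod/SRT balance for a CMAS, S = K_s·(1+k_d θ_c)/[θ_c·(Y k − k_d) − 1] = 28.4 × (1 + 0.0811 × 20.2) / [20.2 × (0.592 × 8.51 − 0.0811) − 1] = 74.93 / 99.13 = 0.7558 mg/L.
Observed yield with endogenous decay: Y_obs = Y / (1 + k_d·θ_c) = 0.592 / (1 + 0.0811 × 20.2) = 0.592 / 2.638 = 0.2244 g VSS/g BOD₅.
Substrate removed = Q·(S₀ − S) = 547 m³/d × (2070 − 0.756) g/m³ = 1.13×10^6 g/d = 1132 kg/d.
Net biomass production P_X = Y_obs × Q·(S₀ − S) = 0.2244 × 1132 = 254.0 kg VSS/d.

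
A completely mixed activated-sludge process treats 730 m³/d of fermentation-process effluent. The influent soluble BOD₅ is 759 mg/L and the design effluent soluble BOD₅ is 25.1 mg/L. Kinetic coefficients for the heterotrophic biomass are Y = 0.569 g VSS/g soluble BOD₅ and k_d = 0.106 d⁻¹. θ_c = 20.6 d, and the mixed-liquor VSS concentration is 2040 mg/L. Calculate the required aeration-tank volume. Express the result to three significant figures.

Rearranging the biomass balance for a CMAS with decay, V = Y·Q·ΔS·θ_c / [X·(1+k_d θ_c)] = 0.569 × 730 × (759 − 25.1) × 20.6 / [2040 × (1 + 0.106 × 20.6)] = 6.28×10^6 / 6495 = 966.9 m³.

V ≈ 967 m³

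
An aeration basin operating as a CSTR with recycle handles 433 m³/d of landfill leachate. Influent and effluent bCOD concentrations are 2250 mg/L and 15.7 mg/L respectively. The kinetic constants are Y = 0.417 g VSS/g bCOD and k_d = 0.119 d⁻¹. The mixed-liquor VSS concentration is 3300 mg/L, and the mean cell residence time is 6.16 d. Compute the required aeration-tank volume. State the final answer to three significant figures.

Rearranging the biomass balance for a CMAS with decay, V = Y·Q·ΔS·θ_c / [X·(1+k_d θ_c)] = 0.417 × 433 × (2250 − 15.7) × 6.16 / [3300 × (1 + 0.119 × 6.16)] = 2.49×10^6 / 5719 = 434.5 m³.

V ≈ 435 m³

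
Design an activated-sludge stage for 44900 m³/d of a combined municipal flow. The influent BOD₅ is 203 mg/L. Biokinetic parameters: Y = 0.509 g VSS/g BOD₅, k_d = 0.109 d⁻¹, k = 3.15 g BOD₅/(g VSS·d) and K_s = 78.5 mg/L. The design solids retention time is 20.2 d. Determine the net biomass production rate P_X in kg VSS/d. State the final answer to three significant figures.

P_X ≈ 1390 kg VSS/d

From the Monod/SRT balance for a CMAS, S = K_s·(1+k_d θ_c)/[θ_c·(Y k − k_d) − 1] = 78.5 × (1 + 0.109 × 20.2) / [20.2 × (0.509 × 3.15 − 0.109) − 1] = 251.3 / 29.19 = 8.612 mg/L.
Y_obs = Y / (1 + k_d θ_c) = 0.509 / (1 + 0.109 × 20.2) = 0.509 / 3.202 = 0.1590.
Substrate removed = Q·(S₀ − S) = 44900 m³/d × (203 − 8.61) g/m³ = 8.73×10^6 g/d = 8728 kg/d.
P_X = Y_obs · Q(S₀ − S) = 0.1590 × 8728 = 1388 kg VSS/d.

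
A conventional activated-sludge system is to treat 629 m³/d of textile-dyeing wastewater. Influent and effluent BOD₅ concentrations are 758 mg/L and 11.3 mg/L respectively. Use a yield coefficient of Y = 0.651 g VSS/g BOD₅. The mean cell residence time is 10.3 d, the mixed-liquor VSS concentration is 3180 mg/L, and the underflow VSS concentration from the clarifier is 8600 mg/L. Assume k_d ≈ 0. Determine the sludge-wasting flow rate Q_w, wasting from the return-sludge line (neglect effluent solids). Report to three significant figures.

V·X = Y·Q·ΔS·θ_c gives V = 0.651 × 629 × (758 − 11.3) × 10.3 / 3180 = 990.3 m³.
θ_c = V·X/(Q_w·X_r) when wasting from the recycle, so Q_w = V·X/(θ_c·X_r) = 990.3 × 3180 / (10.3 × 8600) = 35.55 m³/d.

Q_w ≈ 35.6 m³/d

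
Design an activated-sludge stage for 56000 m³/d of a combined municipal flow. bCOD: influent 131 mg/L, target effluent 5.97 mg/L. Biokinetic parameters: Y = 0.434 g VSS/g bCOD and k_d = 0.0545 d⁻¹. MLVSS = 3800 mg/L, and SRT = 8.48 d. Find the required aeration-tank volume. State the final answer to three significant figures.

V ≈ 4640 m³

Steady-state biomass mass balance: V·X·(1 + k_d·θ_c) = Y·Q·(S₀ − S)·θ_c, so V = 0.434 × 56000 × (131 − 5.97) × 8.48 / [3800 × (1 + 0.0545 × 8.48)] = 2.58×10^7 / 5556 = 4638 m³.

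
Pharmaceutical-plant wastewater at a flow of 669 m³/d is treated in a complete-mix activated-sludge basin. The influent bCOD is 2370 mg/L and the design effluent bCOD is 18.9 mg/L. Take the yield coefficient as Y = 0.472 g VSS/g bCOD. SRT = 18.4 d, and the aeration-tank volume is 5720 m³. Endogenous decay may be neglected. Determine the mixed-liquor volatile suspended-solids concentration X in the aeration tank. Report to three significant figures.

Without decay, X = Y Q (S₀−S) θ_c / V = 0.472 × 669 × (2370 − 18.9) × 18.4 / 5720 = 2388 mg/L.

X ≈ 2390 mg/L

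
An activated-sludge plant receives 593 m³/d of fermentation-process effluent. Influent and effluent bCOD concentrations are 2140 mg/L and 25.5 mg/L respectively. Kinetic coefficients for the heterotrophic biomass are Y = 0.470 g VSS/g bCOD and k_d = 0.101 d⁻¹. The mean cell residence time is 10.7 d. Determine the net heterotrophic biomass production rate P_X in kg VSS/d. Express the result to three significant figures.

P_X ≈ 283 kg VSS/d

Y_obs = Y / (1 + k_d θ_c) = 0.470 / (1 + 0.101 × 10.7) = 0.470 / 2.081 = 0.2259.
Mass of bCOD removed per day: Q(S₀ − S) = 593 × 2114 g/m³ = 1254 kg/d.
So the net sludge growth is P_X = 0.2259 × 1254 = 283.2 kg VSS/d.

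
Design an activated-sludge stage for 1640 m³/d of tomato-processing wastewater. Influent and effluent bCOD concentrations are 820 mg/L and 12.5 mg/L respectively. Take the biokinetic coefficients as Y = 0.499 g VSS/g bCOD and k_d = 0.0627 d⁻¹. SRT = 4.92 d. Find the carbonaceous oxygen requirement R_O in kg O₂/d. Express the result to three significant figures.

Correct the yield for decay: Y_obs = Y/(1 + k_d θ_c) = 0.499 / (1 + 0.0627 × 4.92) = 0.499 / 1.308 = 0.3814.
Mass of bCOD removed per day: Q(S₀ − S) = 1640 × 807.5 g/m³ = 1324 kg/d.
P_X = Y_obs·Q·(S₀ − S) = 0.3814 × 1324 = 505.0 kg VSS/d.
R_O = Q·ΔS − 1.42 P_X = 1324 − 717.1 = 607.2 kg O₂/d.

R_O ≈ 607 kg O₂/d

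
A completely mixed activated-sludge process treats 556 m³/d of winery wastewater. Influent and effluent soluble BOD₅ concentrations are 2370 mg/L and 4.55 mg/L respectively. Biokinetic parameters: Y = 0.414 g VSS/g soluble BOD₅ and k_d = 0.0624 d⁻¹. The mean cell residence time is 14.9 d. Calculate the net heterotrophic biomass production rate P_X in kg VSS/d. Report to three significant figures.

P_X ≈ 282 kg VSS/d

The observed yield is Y_obs = Y/(1 + k_d·θ_c) = 0.414 / (1 + 0.0624 × 14.9) = 0.414 / 1.930 = 0.2145 g VSS per g soluble BOD₅ removed.
Substrate removed = Q·(S₀ − S) = 556 m³/d × (2370 − 4.55) g/m³ = 1.32×10^6 g/d = 1315 kg/d.
P_X = Y_obs · Q(S₀ − S) = 0.2145 × 1315 = 282.2 kg VSS/d.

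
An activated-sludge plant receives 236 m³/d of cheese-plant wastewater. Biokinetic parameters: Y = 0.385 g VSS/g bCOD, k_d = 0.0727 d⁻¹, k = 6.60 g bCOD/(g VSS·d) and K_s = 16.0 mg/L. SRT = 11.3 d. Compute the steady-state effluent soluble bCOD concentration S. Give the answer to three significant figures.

Effluent substrate depends only on kinetics and SRT: S = K_s(1 + k_d θ_c) / [θ_c(Yk − k_d) − 1] = 16.0 × (1 + 0.0727 × 11.3) / [11.3 × (0.385 × 6.60 − 0.0727) − 1] = 29.14 / 26.89 = 1.084 mg/L.

S ≈ 1.08 mg/L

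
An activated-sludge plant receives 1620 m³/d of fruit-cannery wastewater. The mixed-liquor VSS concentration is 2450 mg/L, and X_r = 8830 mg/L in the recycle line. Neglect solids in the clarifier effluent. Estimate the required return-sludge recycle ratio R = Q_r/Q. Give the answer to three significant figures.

R = Q_r/Q = X/(X_r − X) = 2450 / (8830 − 2450) = 0.3840.

R ≈ 0.384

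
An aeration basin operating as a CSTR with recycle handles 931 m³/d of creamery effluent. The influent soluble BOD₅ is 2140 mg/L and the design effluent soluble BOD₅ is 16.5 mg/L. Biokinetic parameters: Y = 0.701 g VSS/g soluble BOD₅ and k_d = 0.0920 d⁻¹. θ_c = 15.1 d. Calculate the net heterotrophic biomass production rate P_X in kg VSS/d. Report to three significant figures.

The observed yield is Y_obs = Y/(1 + k_d·θ_c) = 0.701 / (1 + 0.0920 × 15.1) = 0.701 / 2.389 = 0.2934 g VSS per g soluble BOD₅ removed.
Substrate removed = Q·(S₀ − S) = 931 m³/d × (2140 − 16.5) g/m³ = 1.98×10^6 g/d = 1977 kg/d.
Net biomass production P_X = Y_obs × Q·(S₀ − S) = 0.2934 × 1977 = 580.1 kg VSS/d.

P_X ≈ 580 kg VSS/d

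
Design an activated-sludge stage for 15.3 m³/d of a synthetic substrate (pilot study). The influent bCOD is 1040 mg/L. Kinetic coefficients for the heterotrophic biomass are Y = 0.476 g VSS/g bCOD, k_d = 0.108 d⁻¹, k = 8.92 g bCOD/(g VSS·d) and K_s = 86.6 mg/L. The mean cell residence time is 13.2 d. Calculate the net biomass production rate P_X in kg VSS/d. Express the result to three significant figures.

Effluent substrate depends only on kinetics and SRT: S = K_s(1 + k_d θ_c) / [θ_c(Yk − k_d) − 1] = 86.6 × (1 + 0.108 × 13.2) / [13.2 × (0.476 × 8.92 − 0.108) − 1] = 210.1 / 53.62 = 3.917 mg/L.
Y_obs = Y / (1 + k_d θ_c) = 0.476 / (1 + 0.108 × 13.2) = 0.476 / 2.426 = 0.1962.
ΔS = 1040 − 3.92 = 1036 mg/L, so the substrate removal rate is 15.3 × 1036/1000 = 15.85 kg bCOD/d.
P_X = Y_obs · Q(S₀ − S) = 0.1962 × 15.85 = 3.111 kg VSS/d.

P_X ≈ 3.11 kg VSS/d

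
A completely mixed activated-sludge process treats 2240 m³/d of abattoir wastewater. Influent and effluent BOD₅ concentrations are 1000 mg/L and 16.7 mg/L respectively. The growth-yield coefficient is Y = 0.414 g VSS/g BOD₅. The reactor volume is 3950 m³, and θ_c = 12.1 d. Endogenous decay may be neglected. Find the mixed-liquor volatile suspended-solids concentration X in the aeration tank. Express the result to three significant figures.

Without decay, X = Y Q (S₀−S) θ_c / V = 0.414 × 2240 × (1000 − 16.7) × 12.1 / 3950 = 2793 mg/L.

X ≈ 2790 mg/L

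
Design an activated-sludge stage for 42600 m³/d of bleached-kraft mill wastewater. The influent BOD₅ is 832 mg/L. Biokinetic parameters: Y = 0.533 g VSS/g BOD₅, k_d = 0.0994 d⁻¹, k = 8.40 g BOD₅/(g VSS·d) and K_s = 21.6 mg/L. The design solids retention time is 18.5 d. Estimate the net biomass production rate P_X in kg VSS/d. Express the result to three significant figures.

From the Monod/SRT balance for a CMAS, S = K_s·(1+k_d θ_c)/[θ_c·(Y k − k_d) − 1] = 21.6 × (1 + 0.0994 × 18.5) / [18.5 × (0.533 × 8.40 − 0.0994) − 1] = 61.32 / 79.99 = 0.7666 mg/L.
Observed yield with endogenous decay: Y_obs = Y / (1 + k_d·θ_c) = 0.533 / (1 + 0.0994 × 18.5) = 0.533 / 2.839 = 0.1877 g VSS/g BOD₅.
Substrate removed = Q·(S₀ − S) = 42600 m³/d × (832 − 0.767) g/m³ = 3.54×10^7 g/d = 35411 kg/d.
So the net sludge growth is P_X = 0.1877 × 35411 = 6648 kg VSS/d.

P_X ≈ 6650 kg VSS/d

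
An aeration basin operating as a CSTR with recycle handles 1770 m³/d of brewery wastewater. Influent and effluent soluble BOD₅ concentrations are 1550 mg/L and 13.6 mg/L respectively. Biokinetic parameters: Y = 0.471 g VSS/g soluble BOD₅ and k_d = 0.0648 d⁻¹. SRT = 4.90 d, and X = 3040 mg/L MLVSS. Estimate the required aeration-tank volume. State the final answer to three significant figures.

From the SRT design equation V = Y Q (S₀−S) θ_c / [X (1 + k_d θ_c)] = 0.471 × 1770 × (1550 − 13.6) × 4.90 / [3040 × (1 + 0.0648 × 4.90)] = 6.28×10^6 / 4005 = 1567 m³.

V ≈ 1570 m³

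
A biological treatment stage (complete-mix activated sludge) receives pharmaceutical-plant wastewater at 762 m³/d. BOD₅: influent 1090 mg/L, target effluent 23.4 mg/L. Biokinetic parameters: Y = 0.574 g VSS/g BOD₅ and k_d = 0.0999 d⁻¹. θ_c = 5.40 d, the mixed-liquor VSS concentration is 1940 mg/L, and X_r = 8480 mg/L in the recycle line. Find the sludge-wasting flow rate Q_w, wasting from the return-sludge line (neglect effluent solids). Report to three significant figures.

From the SRT design equation V = Y Q (S₀−S) θ_c / [X (1 + k_d θ_c)] = 0.574 × 762 × (1090 − 23.4) × 5.40 / [1940 × (1 + 0.0999 × 5.40)] = 2.52×10^6 / 2987 = 843.5 m³.
θ_c = V·X/(Q_w·X_r) when wasting from the recycle, so Q_w = V·X/(θ_c·X_r) = 843.5 × 1940 / (5.40 × 8480) = 35.74 m³/d.

Q_w ≈ 35.7 m³/d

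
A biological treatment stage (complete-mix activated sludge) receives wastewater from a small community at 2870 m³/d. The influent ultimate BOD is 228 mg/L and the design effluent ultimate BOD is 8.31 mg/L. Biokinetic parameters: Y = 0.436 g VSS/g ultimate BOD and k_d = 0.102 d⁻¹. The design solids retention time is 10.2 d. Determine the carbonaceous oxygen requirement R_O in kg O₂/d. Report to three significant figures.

R_O ≈ 439 kg O₂/d

Correct the yield for decay: Y_obs = Y/(1 + k_d θ_c) = 0.436 / (1 + 0.102 × 10.2) = 0.436 / 2.040 = 0.2137.
Substrate removed = Q·(S₀ − S) = 2870 m³/d × (228 − 8.31) g/m³ = 6.31×10^5 g/d = 630.5 kg/d.
P_X = Y_obs·Q·(S₀ − S) = 0.2137 × 630.5 = 134.7 kg VSS/d.
Carbonaceous O₂ demand = substrate oxidised − cell-mass equivalent = 630.5 − 1.42 × 134.7 = 439.2 kg O₂/d.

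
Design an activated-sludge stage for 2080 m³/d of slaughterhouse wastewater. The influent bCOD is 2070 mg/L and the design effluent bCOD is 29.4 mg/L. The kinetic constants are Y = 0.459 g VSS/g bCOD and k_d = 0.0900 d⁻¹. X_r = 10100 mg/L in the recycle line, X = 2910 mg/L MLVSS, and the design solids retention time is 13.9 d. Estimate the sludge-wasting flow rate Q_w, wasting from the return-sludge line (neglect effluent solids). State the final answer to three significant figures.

From the SRT design equation V = Y Q (S₀−S) θ_c / [X (1 + k_d θ_c)] = 0.459 × 2080 × (2070 − 29.4) × 13.9 / [2910 × (1 + 0.0900 × 13.9)] = 2.71×10^7 / 6550 = 4134 m³.
θ_c = V·X/(Q_w·X_r) when wasting from the recycle, so Q_w = V·X/(θ_c·X_r) = 4134 × 2910 / (13.9 × 10100) = 85.69 m³/d.

Q_w ≈ 85.7 m³/d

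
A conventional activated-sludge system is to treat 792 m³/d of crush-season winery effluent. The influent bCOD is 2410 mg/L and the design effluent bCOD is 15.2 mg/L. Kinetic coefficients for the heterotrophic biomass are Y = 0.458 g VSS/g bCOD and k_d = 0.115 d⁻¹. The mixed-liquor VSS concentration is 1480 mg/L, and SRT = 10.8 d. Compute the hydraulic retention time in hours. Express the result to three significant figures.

τ ≈ 85.7 h

From the SRT design equation V = Y Q (S₀−S) θ_c / [X (1 + k_d θ_c)] = 0.458 × 792 × (2410 − 15.2) × 10.8 / [1480 × (1 + 0.115 × 10.8)] = 9.38×10^6 / 3318 = 2827 m³.
Hydraulic retention time τ = V/Q = 2827 / 792 = 3.570 d = 85.68 h.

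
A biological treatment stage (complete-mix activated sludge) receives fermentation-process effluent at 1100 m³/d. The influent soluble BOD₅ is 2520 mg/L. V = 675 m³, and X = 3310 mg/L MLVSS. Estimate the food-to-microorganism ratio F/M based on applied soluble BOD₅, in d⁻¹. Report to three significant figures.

F/M ≈ 1.24 d⁻¹

F/M = Q·S₀ / (V·X) = 1100 × 2520 / (675.0 × 3310) = 1.241 g soluble BOD₅·(g VSS·d)⁻¹.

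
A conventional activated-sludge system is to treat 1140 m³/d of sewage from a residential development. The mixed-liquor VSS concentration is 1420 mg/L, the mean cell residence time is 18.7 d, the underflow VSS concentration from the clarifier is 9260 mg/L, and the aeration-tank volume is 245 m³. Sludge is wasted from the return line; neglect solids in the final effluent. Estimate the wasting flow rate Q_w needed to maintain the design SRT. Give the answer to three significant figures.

Q_w ≈ 2.01 m³/d

Wasting from the return line (neglecting effluent solids): Q_w = V·X / (θ_c·X_r) = 245.0 × 1420 / (18.7 × 9260) = 2.009 m³/d.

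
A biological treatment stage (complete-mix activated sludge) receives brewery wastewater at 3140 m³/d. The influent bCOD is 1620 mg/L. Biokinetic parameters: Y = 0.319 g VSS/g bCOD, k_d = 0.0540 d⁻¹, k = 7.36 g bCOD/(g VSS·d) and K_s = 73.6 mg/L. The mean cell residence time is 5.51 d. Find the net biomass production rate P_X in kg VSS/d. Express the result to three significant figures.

P_X ≈ 1240 kg VSS/d

From the Monod/SRT balance for a CMAS, S = K_s·(1+k_d θ_c)/[θ_c·(Y k − k_d) − 1] = 73.6 × (1 + 0.0540 × 5.51) / [5.51 × (0.319 × 7.36 − 0.0540) − 1] = 95.50 / 11.64 = 8.205 mg/L.
The observed yield is Y_obs = Y/(1 + k_d·θ_c) = 0.319 / (1 + 0.0540 × 5.51) = 0.319 / 1.298 = 0.2458 g VSS per g bCOD removed.
ΔS = 1620 − 8.21 = 1612 mg/L, so the substrate removal rate is 3140 × 1612/1000 = 5061 kg bCOD/d.
Net biomass production P_X = Y_obs × Q·(S₀ − S) = 0.2458 × 5061 = 1244 kg VSS/d.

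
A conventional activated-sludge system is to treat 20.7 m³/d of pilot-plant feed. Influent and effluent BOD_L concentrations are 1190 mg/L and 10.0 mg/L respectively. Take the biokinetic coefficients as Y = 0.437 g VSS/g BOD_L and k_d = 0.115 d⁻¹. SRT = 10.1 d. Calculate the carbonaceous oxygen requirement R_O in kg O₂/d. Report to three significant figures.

Y_obs = Y / (1 + k_d θ_c) = 0.437 / (1 + 0.115 × 10.1) = 0.437 / 2.162 = 0.2022.
Substrate removed = Q·(S₀ − S) = 20.7 m³/d × (1190 − 10.0) g/m³ = 2.44×10^4 g/d = 24.43 kg/d.
P_X = Y_obs·Q·(S₀ − S) = 0.2022 × 24.43 = 4.938 kg VSS/d.
R_O = Q·(S₀ − S) − 1.42·P_X = 24.43 − 1.42 × 4.938 = 17.41 kg O₂/d.

R_O ≈ 17.4 kg O₂/d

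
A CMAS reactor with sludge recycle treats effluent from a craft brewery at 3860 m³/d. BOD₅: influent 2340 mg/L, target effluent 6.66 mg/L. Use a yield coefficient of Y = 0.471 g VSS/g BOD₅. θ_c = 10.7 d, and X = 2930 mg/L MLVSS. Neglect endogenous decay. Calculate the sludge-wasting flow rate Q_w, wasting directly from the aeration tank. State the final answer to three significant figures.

Q_w ≈ 1450 m³/d

V·X = Y·Q·ΔS·θ_c gives V = 0.471 × 3860 × (2340 − 6.66) × 10.7 / 2930 = 15492 m³.
Wasting from the aeration tank: Q_w = V / θ_c = 15492 / 10.7 = 1448 m³/d.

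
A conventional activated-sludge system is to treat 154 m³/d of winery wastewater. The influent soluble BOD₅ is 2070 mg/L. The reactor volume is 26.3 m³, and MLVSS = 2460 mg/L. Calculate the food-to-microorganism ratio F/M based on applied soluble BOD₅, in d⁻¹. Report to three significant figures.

F/M ≈ 4.93 d⁻¹

F/M = applied load / biomass = Q·S₀/(V·X) = 154 × 2070 / (26.30 × 2460) = 4.927 d⁻¹.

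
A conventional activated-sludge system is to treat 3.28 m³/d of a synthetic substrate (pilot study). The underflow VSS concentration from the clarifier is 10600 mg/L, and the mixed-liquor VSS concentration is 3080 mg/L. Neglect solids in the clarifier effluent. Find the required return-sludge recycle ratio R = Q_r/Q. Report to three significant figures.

Solids balance on the clarifier gives (1+R)X = R·X_r, so R = X/(X_r − X) = 3080 / (10600 − 3080) = 0.4096.

R ≈ 0.410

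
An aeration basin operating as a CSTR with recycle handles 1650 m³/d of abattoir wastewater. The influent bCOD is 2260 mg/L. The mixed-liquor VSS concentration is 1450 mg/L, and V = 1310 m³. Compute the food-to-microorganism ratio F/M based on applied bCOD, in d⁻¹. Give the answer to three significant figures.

F/M = applied load / biomass = Q·S₀/(V·X) = 1650 × 2260 / (1310 × 1450) = 1.963 d⁻¹.

F/M ≈ 1.96 d⁻¹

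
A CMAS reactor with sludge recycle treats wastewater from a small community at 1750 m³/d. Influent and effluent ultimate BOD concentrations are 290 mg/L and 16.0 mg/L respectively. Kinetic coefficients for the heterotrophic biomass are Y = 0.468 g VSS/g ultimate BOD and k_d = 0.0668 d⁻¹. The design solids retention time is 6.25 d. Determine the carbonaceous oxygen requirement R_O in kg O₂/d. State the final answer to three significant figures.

R_O ≈ 255 kg O₂/d

Correct the yield for decay: Y_obs = Y/(1 + k_d θ_c) = 0.468 / (1 + 0.0668 × 6.25) = 0.468 / 1.417 = 0.3302.
ΔS = 290 − 16.0 = 274.0 mg/L, so the substrate removal rate is 1750 × 274.0/1000 = 479.5 kg ultimate BOD/d.
Net sludge production P_X = 0.3302 × 479.5 = 158.3 kg VSS/d.
R_O = Q·(S₀ − S) − 1.42·P_X = 479.5 − 1.42 × 158.3 = 254.7 kg O₂/d.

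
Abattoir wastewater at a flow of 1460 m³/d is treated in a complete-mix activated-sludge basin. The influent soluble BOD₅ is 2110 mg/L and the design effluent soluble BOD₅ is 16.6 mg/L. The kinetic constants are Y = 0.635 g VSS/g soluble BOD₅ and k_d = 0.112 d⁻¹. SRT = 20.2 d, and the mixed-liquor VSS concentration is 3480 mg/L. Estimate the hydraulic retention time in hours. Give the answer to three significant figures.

τ ≈ 56.8 h

Rearranging the biomass balance for a CMAS with decay, V = Y·Q·ΔS·θ_c / [X·(1+k_d θ_c)] = 0.635 × 1460 × (2110 − 16.6) × 20.2 / [3480 × (1 + 0.112 × 20.2)] = 3.92×10^7 / 11353 = 3453 m³.
HRT = V/Q = 3453 m³ / 1460 m³·d⁻¹ = 2.365 d × 24 = 56.76 h.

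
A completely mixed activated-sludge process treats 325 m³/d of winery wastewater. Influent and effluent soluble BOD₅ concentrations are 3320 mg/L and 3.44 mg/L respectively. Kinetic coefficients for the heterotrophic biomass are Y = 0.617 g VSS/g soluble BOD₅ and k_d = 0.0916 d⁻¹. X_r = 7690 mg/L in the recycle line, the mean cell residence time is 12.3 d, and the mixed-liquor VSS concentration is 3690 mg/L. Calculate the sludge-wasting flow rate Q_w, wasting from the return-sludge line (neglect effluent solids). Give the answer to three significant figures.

Q_w ≈ 40.7 m³/d

Rearranging the biomass balance for a CMAS with decay, V = Y·Q·ΔS·θ_c / [X·(1+k_d θ_c)] = 0.617 × 325 × (3320 − 3.44) × 12.3 / [3690 × (1 + 0.0916 × 12.3)] = 8.18×10^6 / 7847 = 1042 m³.
Wasting from the return line (neglecting effluent solids): Q_w = V·X / (θ_c·X_r) = 1042 × 3690 / (12.3 × 7690) = 40.67 m³/d.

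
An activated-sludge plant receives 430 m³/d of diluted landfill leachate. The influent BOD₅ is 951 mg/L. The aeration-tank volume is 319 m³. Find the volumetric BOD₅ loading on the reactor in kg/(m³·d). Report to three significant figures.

L_v ≈ 1.28 kg BOD₅/(m³·d)

L_v = Q S₀ / V = 430 × 951 × 10⁻³ / 319.0 = 1.282 kg/(m³·d).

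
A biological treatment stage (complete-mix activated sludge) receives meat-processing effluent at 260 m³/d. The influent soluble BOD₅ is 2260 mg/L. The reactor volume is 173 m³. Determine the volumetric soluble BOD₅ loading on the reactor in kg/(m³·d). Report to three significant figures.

Volumetric loading L_v = Q·S₀ / V = 260 × 2260 g/m³ / 173.0 m³ = 3397 g/(m³·d) = 3.397 kg soluble BOD₅/(m³·d).

L_v ≈ 3.40 kg soluble BOD₅/(m³·d)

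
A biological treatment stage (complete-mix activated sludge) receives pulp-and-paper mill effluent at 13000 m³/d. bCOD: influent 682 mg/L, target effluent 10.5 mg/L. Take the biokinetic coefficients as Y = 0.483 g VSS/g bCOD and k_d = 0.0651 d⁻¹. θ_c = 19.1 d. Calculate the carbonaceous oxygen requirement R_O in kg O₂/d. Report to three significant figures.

R_O ≈ 6060 kg O₂/d

Observed yield with endogenous decay: Y_obs = Y / (1 + k_d·θ_c) = 0.483 / (1 + 0.0651 × 19.1) = 0.483 / 2.243 = 0.2153 g VSS/g bCOD.
Q·(S₀ − S) = 13000 × (682 − 10.5) × 10⁻³ = 8730 kg/d removed.
Net sludge production P_X = 0.2153 × 8730 = 1879 kg VSS/d.
R_O = Q·(S₀ − S) − 1.42·P_X = 8730 − 1.42 × 1879 = 6061 kg O₂/d.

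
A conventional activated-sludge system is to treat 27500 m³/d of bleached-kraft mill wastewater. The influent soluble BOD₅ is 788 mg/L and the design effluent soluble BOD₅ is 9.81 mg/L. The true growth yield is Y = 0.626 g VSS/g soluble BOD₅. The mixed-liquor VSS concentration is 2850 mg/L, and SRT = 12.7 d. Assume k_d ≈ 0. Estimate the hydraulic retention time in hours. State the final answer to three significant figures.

τ ≈ 52.1 h

Biomass mass balance (decay neglected): V·X = Y·Q·(S₀ − S)·θ_c, so V = 0.626 × 27500 × (788 − 9.81) × 12.7 / 2850 = 59697 m³.
τ = V/Q = 59697/27500 = 2.171 d, or 52.10 h.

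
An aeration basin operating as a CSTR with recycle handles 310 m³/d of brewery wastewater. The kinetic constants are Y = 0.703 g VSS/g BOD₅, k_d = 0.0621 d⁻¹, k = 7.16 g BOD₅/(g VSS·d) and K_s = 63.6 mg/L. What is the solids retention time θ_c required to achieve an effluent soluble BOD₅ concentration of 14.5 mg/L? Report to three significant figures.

Specific growth rate at S = 14.5 mg/L: μ = YkS/(K_s+S) = 0.703·7.16·14.5/(63.6+14.5) = 0.9345 d⁻¹.
1/θ_c = 0.9345 − 0.0621 = 0.8724 d⁻¹, so θ_c = 1.146 d.

θ_c ≈ 1.15 d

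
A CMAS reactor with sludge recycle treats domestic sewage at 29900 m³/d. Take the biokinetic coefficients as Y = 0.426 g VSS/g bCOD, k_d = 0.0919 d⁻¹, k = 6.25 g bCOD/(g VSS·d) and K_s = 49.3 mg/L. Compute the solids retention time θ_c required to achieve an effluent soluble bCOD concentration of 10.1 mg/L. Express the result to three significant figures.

From 1/θ_c = Y·k·S/(K_s + S) − k_d: Y·k·S/(K_s+S) = 0.426 × 6.25 × 10.1 / (49.3 + 10.1) = 0.4527 d⁻¹.
θ_c = 1/(μ − k_d) = 1/(0.4527 − 0.0919) = 1/0.3608 = 2.772 d.

θ_c ≈ 2.77 d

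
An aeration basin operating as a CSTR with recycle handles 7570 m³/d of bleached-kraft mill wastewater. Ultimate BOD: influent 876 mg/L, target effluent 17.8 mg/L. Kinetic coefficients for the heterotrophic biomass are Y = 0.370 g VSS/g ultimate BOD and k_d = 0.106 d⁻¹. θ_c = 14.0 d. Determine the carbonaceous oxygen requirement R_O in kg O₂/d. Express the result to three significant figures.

R_O ≈ 5120 kg O₂/d

Observed yield with endogenous decay: Y_obs = Y / (1 + k_d·θ_c) = 0.370 / (1 + 0.106 × 14.0) = 0.370 / 2.484 = 0.1490 g VSS/g ultimate BOD.
Substrate removed = Q·(S₀ − S) = 7570 m³/d × (876 − 17.8) g/m³ = 6.5×10^6 g/d = 6497 kg/d.
Net sludge production P_X = 0.1490 × 6497 = 967.7 kg VSS/d.
Carbonaceous O₂ demand = substrate oxidised − cell-mass equivalent = 6497 − 1.42 × 967.7 = 5122 kg O₂/d.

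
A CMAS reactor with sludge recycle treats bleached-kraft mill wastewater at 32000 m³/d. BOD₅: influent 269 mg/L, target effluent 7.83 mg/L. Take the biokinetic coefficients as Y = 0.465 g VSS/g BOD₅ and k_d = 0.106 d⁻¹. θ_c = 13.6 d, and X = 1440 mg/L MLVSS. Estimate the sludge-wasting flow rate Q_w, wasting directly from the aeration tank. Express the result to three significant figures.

Q_w ≈ 1110 m³/d

Rearranging the biomass balance for a CMAS with decay, V = Y·Q·ΔS·θ_c / [X·(1+k_d θ_c)] = 0.465 × 32000 × (269 − 7.83) × 13.6 / [1440 × (1 + 0.106 × 13.6)] = 5.29×10^7 / 3516 = 15032 m³.
With mixed-liquor wasting, θ_c = V/Q_w, so Q_w = V/θ_c = 15032/13.6 = 1105 m³/d.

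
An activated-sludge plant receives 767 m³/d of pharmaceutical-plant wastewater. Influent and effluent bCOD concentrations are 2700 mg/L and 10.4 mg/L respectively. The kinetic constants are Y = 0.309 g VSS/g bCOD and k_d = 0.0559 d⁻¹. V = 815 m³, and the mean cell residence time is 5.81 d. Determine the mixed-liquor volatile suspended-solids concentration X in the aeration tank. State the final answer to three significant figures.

X = Y·Q·ΔS·θ_c / [V·(1 + k_d θ_c)] = 0.309 × 767 × (2700 − 10.4) × 5.81 / [815 × (1 + 0.0559 × 5.81)] = 3430 mg/L.

X ≈ 3430 mg/L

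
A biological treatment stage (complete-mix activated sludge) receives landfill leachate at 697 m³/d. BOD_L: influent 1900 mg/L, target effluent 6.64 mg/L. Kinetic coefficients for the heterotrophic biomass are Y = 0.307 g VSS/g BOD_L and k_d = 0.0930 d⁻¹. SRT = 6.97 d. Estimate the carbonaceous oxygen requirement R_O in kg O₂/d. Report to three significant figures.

Observed yield with endogenous decay: Y_obs = Y / (1 + k_d·θ_c) = 0.307 / (1 + 0.0930 × 6.97) = 0.307 / 1.648 = 0.1863 g VSS/g BOD_L.
Substrate removed = Q·(S₀ − S) = 697 m³/d × (1900 − 6.64) g/m³ = 1.32×10^6 g/d = 1320 kg/d.
Net sludge production P_X = 0.1863 × 1320 = 245.8 kg VSS/d.
R_O = Q·(S₀ − S) − 1.42·P_X = 1320 − 1.42 × 245.8 = 970.6 kg O₂/d.

R_O ≈ 971 kg O₂/d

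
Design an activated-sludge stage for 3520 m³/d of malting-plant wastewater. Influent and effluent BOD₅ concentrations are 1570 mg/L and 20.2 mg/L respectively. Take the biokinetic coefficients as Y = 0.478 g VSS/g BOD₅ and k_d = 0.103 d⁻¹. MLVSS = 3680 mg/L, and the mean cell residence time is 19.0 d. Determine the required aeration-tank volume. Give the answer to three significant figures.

Rearranging the biomass balance for a CMAS with decay, V = Y·Q·ΔS·θ_c / [X·(1+k_d θ_c)] = 0.478 × 3520 × (1570 − 20.2) × 19.0 / [3680 × (1 + 0.103 × 19.0)] = 4.95×10^7 / 10882 = 4553 m³.

V ≈ 4550 m³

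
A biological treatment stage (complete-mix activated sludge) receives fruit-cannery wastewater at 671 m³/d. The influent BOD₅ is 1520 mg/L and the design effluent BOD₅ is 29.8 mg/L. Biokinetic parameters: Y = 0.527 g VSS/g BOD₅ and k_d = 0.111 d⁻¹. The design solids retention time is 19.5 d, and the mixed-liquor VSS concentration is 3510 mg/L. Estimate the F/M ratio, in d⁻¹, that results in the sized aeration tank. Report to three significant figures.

F/M ≈ 0.314 d⁻¹

From the SRT design equation V = Y Q (S₀−S) θ_c / [X (1 + k_d θ_c)] = 0.527 × 671 × (1520 − 29.8) × 19.5 / [3510 × (1 + 0.111 × 19.5)] = 1.03×10^7 / 11107 = 925.1 m³.
F/M = applied load / biomass = Q·S₀/(V·X) = 671 × 1520 / (925.1 × 3510) = 0.3141 d⁻¹.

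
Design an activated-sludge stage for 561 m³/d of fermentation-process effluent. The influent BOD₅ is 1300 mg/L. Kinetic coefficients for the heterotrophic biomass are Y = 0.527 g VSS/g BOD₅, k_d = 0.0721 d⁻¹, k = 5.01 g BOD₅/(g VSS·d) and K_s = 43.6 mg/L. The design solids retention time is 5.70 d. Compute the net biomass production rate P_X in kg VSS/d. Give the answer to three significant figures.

P_X ≈ 271 kg VSS/d

From the Monod/SRT balance for a CMAS, S = K_s·(1+k_d θ_c)/[θ_c·(Y k − k_d) − 1] = 43.6 × (1 + 0.0721 × 5.70) / [5.70 × (0.527 × 5.01 − 0.0721) − 1] = 61.52 / 13.64 = 4.511 mg/L.
The observed yield is Y_obs = Y/(1 + k_d·θ_c) = 0.527 / (1 + 0.0721 × 5.70) = 0.527 / 1.411 = 0.3735 g VSS per g BOD₅ removed.
Mass of BOD₅ removed per day: Q(S₀ − S) = 561 × 1295 g/m³ = 726.8 kg/d.
So the net sludge growth is P_X = 0.3735 × 726.8 = 271.4 kg VSS/d.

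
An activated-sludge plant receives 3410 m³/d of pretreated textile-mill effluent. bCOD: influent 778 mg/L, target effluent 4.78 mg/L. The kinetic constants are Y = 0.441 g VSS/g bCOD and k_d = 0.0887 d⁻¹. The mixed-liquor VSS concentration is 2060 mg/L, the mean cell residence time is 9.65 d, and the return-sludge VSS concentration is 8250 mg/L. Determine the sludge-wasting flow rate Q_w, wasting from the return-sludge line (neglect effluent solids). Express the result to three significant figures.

Rearranging the biomass balance for a CMAS with decay, V = Y·Q·ΔS·θ_c / [X·(1+k_d θ_c)] = 0.441 × 3410 × (778 − 4.78) × 9.65 / [2060 × (1 + 0.0887 × 9.65)] = 1.12×10^7 / 3823 = 2935 m³.
Wasting from the return line (neglecting effluent solids): Q_w = V·X / (θ_c·X_r) = 2935 × 2060 / (9.65 × 8250) = 75.94 m³/d.

Q_w ≈ 75.9 m³/d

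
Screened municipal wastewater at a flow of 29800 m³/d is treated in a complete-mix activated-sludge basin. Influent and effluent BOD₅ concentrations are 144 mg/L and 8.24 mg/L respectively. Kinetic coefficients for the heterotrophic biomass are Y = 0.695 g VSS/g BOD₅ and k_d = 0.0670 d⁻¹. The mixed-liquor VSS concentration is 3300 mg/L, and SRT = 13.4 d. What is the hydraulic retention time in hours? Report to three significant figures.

From the SRT design equation V = Y Q (S₀−S) θ_c / [X (1 + k_d θ_c)] = 0.695 × 29800 × (144 − 8.24) × 13.4 / [3300 × (1 + 0.0670 × 13.4)] = 3.77×10^7 / 6263 = 6016 m³.
τ = V/Q = 6016/29800 = 0.2019 d, or 4.845 h.

τ ≈ 4.85 h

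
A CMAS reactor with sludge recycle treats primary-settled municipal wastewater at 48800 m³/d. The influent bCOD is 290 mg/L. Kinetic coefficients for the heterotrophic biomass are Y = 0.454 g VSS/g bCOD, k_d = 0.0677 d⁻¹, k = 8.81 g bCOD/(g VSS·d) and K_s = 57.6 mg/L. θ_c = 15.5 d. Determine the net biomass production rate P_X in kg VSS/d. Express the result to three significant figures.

P_X ≈ 3110 kg VSS/d

For a completely mixed reactor with recycle the Lawrence–McCarty relation gives S = K_s·(1 + k_d·θ_c) / [θ_c·(Y·k − k_d) − 1] = 57.6 × (1 + 0.0677 × 15.5) / [15.5 × (0.454 × 8.81 − 0.0677) − 1] = 118.0 / 59.95 = 1.969 mg/L.
Observed yield with endogenous decay: Y_obs = Y / (1 + k_d·θ_c) = 0.454 / (1 + 0.0677 × 15.5) = 0.454 / 2.049 = 0.2215 g VSS/g bCOD.
Mass of bCOD removed per day: Q(S₀ − S) = 48800 × 288.0 g/m³ = 14056 kg/d.
Biomass produced: P_X = Y_obs·Q·ΔS = 0.2215 × 14056 ≈ 3114 kg VSS/d.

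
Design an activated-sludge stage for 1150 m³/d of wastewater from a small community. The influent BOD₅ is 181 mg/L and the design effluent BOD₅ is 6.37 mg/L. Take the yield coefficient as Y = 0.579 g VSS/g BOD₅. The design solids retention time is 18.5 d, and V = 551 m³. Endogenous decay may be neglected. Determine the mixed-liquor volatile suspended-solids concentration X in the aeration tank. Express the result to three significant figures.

X ≈ 3900 mg/L

Without decay, X = Y Q (S₀−S) θ_c / V = 0.579 × 1150 × (181 − 6.37) × 18.5 / 551 = 3904 mg/L.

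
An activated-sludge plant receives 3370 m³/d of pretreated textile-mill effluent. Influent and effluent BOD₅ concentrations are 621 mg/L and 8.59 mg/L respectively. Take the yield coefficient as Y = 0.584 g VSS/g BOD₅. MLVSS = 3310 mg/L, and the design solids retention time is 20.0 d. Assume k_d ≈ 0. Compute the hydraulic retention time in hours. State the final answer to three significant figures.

τ ≈ 51.9 h

With k_d = 0 the design equation reduces to V = Y Q (S₀−S) θ_c / X = 0.584 × 3370 × (621 − 8.59) × 20.0 / 3310 = 7283 m³.
τ = V/Q = 7283/3370 = 2.161 d, or 51.86 h.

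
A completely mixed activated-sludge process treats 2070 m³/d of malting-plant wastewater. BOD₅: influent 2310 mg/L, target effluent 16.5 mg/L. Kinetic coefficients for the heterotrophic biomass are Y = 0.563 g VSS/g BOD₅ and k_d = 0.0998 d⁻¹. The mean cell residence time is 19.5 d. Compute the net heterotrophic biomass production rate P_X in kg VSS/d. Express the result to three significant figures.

Y_obs = Y / (1 + k_d θ_c) = 0.563 / (1 + 0.0998 × 19.5) = 0.563 / 2.946 = 0.1911.
ΔS = 2310 − 16.5 = 2294 mg/L, so the substrate removal rate is 2070 × 2294/1000 = 4748 kg BOD₅/d.
Biomass produced: P_X = Y_obs·Q·ΔS = 0.1911 × 4748 ≈ 907.3 kg VSS/d.

P_X ≈ 907 kg VSS/d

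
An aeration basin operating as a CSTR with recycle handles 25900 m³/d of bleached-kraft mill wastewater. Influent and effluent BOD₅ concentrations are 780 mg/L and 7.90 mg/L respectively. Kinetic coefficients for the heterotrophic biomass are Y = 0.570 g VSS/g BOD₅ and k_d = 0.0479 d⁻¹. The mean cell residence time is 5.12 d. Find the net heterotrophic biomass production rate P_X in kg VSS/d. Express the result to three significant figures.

The observed yield is Y_obs = Y/(1 + k_d·θ_c) = 0.570 / (1 + 0.0479 × 5.12) = 0.570 / 1.245 = 0.4577 g VSS per g BOD₅ removed.
Mass of BOD₅ removed per day: Q(S₀ − S) = 25900 × 772.1 g/m³ = 19997 kg/d.
So the net sludge growth is P_X = 0.4577 × 19997 = 9154 kg VSS/d.

P_X ≈ 9150 kg VSS/d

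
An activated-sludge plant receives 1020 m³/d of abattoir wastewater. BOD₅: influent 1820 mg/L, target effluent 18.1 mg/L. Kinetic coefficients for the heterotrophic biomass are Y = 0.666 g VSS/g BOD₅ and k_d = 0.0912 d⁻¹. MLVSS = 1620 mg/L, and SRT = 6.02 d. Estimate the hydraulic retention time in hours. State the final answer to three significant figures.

From the SRT design equation V = Y Q (S₀−S) θ_c / [X (1 + k_d θ_c)] = 0.666 × 1020 × (1820 − 18.1) × 6.02 / [1620 × (1 + 0.0912 × 6.02)] = 7.37×10^6 / 2509 = 2936 m³.
Hydraulic retention time τ = V/Q = 2936 / 1020 = 2.879 d = 69.09 h.

τ ≈ 69.1 h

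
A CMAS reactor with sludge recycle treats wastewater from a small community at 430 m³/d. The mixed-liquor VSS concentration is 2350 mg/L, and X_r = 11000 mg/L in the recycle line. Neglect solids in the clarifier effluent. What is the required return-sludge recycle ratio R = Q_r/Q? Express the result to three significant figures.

Mass balance around the secondary clarifier (neglecting effluent solids): R = X / (X_r − X) = 2350 / (11000 − 2350) = 0.2717.

R ≈ 0.272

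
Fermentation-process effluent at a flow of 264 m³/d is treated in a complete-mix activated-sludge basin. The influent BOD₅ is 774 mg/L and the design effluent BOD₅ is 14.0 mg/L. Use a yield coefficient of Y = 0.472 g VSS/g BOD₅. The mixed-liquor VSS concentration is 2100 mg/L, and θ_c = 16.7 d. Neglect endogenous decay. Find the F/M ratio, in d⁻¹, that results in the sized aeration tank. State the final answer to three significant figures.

Biomass mass balance (decay neglected): V·X = Y·Q·(S₀ − S)·θ_c, so V = 0.472 × 264 × (774 − 14.0) × 16.7 / 2100 = 753.1 m³.
F/M = Q·S₀ / (V·X) = 264 × 774 / (753.1 × 2100) = 0.1292 g BOD₅·(g VSS·d)⁻¹.

F/M ≈ 0.129 d⁻¹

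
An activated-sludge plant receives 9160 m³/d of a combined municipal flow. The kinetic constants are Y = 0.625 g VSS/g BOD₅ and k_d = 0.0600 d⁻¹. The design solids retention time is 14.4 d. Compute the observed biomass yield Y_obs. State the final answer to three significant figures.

Observed yield with endogenous decay: Y_obs = Y / (1 + k_d·θ_c) = 0.625 / (1 + 0.0600 × 14.4) = 0.625 / 1.864 = 0.3353 g VSS/g BOD₅.

Y_obs ≈ 0.335 g VSS/g BOD₅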